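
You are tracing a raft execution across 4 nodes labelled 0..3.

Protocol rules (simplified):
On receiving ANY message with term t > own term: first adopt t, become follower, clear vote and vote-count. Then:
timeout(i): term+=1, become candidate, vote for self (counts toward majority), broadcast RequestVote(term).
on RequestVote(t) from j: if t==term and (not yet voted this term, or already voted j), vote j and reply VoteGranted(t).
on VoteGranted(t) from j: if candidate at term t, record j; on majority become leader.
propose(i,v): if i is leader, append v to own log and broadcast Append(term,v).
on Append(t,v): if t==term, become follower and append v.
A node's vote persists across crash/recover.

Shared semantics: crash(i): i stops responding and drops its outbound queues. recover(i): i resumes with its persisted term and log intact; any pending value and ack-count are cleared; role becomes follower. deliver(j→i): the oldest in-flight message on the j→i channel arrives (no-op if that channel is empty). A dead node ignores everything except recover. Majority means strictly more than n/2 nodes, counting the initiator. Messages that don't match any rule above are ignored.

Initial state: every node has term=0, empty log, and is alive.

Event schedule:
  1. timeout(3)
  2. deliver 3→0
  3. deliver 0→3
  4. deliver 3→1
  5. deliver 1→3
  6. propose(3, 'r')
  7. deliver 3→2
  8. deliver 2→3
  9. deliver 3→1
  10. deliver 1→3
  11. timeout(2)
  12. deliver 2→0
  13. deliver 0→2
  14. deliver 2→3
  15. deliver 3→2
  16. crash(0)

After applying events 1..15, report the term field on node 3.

2

[1] timeout(3) → N3(cand t1 [-])
[2] deliver 3→0 → N0(foll t1 [-])
[3] deliver 0→3 → ∅
[4] deliver 3→1 → N1(foll t1 [-])
[5] deliver 1→3 → N3(lead t1 [-])
[6] propose(3,'r') → N3(lead t1 [r])
[7] deliver 3→2 → N2(foll t1 [-])
[8] deliver 2→3 → ∅
[9] deliver 3→1 → N1(foll t1 [r])
[10] deliver 1→3 → ∅
[11] timeout(2) → N2(cand t2 [-])
[12] deliver 2→0 → N0(foll t2 [-])
[13] deliver 0→2 → ∅
[14] deliver 2→3 → N3(foll t2 [r])
[15] deliver 3→2 → ∅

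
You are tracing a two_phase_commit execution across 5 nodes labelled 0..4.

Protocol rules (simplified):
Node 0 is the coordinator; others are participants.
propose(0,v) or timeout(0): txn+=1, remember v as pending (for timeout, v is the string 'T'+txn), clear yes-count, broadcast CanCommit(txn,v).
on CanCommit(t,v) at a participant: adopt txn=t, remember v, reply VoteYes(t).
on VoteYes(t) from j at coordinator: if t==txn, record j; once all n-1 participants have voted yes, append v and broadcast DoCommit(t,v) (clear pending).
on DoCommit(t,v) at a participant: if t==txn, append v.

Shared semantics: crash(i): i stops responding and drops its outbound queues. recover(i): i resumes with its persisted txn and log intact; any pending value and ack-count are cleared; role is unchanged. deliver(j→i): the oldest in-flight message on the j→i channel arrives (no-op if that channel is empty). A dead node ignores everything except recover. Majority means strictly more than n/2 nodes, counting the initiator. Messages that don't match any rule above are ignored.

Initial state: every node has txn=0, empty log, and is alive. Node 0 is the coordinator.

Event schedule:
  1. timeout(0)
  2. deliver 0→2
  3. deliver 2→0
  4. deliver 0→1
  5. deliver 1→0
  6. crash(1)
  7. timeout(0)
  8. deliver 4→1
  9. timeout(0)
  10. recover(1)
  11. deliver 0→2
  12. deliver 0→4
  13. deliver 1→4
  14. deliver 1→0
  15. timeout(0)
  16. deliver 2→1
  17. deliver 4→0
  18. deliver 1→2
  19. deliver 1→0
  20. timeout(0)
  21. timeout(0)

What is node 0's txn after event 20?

5

after 1 — timeout(0): n0:coor/t1/[-]
after 2 — deliver 0→2: n2:part/t1/[-]
after 3 — deliver 2→0: ·
after 4 — deliver 0→1: n1:part/t1/[-]
after 5 — deliver 1→0: ·
after 6 — crash(1): n1:✗part/t1/[-]
after 7 — timeout(0): n0:coor/t2/[-]
after 8 — deliver 4→1: ·
after 9 — timeout(0): n0:coor/t3/[-]
after 10 — recover(1): n1:part/t1/[-]
after 11 — deliver 0→2: n2:part/t2/[-]
after 12 — deliver 0→4: n4:part/t1/[-]
after 13 — deliver 1→4: ·
after 14 — deliver 1→0: ·
after 15 — timeout(0): n0:coor/t4/[-]
after 16 — deliver 2→1: ·
after 17 — deliver 4→0: ·
after 18 — deliver 1→2: ·
after 19 — deliver 1→0: ·
after 20 — timeout(0): n0:coor/t5/[-]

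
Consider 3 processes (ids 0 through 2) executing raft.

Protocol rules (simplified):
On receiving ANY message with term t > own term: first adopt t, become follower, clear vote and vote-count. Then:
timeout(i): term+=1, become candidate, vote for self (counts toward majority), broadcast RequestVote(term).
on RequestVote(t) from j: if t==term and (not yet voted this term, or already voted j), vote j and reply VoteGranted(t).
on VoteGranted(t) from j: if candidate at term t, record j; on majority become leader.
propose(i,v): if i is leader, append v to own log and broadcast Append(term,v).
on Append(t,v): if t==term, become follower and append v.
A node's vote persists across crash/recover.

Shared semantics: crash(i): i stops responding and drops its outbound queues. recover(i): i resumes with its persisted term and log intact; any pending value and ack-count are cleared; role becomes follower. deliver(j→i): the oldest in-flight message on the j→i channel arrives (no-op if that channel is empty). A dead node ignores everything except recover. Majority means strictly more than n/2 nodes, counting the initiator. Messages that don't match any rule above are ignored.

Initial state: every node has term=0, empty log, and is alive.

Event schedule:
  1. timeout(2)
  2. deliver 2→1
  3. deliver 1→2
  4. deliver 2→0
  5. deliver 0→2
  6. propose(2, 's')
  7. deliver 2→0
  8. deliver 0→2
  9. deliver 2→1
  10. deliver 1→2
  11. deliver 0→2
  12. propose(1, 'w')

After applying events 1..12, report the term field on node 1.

1

e1 timeout(2): 2[cand,t=1,-]
e2 deliver 2→1: 1[foll,t=1,-]
e3 deliver 1→2: 2[lead,t=1,-]
e4 deliver 2→0: 0[foll,t=1,-]
e5 deliver 0→2: ·
e6 propose(2,'s'): 2[lead,t=1,s]
e7 deliver 2→0: 0[foll,t=1,s]
e8 deliver 0→2: ·
e9 deliver 2→1: 1[foll,t=1,s]
e10 deliver 1→2: ·
e11 deliver 0→2: ·
e12 propose(1,'w'): ·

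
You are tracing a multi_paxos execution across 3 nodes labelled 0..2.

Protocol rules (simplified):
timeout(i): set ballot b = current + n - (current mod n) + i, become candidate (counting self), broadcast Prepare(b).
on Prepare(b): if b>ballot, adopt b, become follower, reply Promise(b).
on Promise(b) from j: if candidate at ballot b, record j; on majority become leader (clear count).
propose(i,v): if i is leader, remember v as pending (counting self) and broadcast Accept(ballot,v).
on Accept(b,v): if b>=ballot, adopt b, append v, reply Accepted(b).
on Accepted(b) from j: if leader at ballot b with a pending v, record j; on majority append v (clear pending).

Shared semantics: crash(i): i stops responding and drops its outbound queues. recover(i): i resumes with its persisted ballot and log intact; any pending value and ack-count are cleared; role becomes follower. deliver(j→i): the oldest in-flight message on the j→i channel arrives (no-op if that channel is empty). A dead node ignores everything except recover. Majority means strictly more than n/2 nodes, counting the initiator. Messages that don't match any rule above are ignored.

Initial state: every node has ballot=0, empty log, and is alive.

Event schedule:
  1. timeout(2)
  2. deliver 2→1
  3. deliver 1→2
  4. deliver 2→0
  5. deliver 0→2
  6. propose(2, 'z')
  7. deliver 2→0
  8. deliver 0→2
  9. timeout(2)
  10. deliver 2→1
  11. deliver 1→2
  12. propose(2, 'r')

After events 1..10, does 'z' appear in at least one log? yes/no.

[1] timeout(2) → N2(cand b5 [-])
[2] deliver 2→1 → N1(foll b5 [-])
[3] deliver 1→2 → N2(lead b5 [-])
[4] deliver 2→0 → N0(foll b5 [-])
[5] deliver 0→2 → ∅
[6] propose(2,'z') → ∅
[7] deliver 2→0 → N0(foll b5 [z])
[8] deliver 0→2 → N2(lead b5 [z])
[9] timeout(2) → N2(cand b8 [z])
[10] deliver 2→1 → N1(foll b5 [z])

yes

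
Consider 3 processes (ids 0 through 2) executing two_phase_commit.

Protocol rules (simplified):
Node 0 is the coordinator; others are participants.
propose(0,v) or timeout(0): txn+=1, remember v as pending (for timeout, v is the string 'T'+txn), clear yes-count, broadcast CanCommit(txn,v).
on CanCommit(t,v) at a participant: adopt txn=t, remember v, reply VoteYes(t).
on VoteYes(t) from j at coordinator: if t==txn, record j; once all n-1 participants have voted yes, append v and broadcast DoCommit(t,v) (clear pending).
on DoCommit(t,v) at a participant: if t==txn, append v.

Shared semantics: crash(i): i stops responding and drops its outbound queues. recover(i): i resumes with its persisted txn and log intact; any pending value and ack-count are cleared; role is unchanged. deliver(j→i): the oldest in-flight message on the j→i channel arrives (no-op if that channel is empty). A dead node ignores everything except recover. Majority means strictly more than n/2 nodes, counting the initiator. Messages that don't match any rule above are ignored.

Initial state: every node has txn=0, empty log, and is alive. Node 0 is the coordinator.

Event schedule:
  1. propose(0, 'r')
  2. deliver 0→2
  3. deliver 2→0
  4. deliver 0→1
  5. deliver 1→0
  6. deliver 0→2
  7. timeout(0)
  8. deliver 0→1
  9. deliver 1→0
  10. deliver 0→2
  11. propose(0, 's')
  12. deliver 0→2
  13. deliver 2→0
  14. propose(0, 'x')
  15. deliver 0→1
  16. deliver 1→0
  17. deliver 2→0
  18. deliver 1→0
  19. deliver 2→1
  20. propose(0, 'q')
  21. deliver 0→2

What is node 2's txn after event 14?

step 1 propose(0,'r'): 0={coor,t=1,log=-}
step 2 deliver 0→2: 2={part,t=1,log=-}
step 3 deliver 2→0: —
step 4 deliver 0→1: 1={part,t=1,log=-}
step 5 deliver 1→0: 0={coor,t=1,log=r}
step 6 deliver 0→2: 2={part,t=1,log=r}
step 7 timeout(0): 0={coor,t=2,log=r}
step 8 deliver 0→1: 1={part,t=1,log=r}
step 9 deliver 1→0: —
step 10 deliver 0→2: 2={part,t=2,log=r}
step 11 propose(0,'s'): 0={coor,t=3,log=r}
step 12 deliver 0→2: 2={part,t=3,log=r}
step 13 deliver 2→0: —
step 14 propose(0,'x'): 0={coor,t=4,log=r}

3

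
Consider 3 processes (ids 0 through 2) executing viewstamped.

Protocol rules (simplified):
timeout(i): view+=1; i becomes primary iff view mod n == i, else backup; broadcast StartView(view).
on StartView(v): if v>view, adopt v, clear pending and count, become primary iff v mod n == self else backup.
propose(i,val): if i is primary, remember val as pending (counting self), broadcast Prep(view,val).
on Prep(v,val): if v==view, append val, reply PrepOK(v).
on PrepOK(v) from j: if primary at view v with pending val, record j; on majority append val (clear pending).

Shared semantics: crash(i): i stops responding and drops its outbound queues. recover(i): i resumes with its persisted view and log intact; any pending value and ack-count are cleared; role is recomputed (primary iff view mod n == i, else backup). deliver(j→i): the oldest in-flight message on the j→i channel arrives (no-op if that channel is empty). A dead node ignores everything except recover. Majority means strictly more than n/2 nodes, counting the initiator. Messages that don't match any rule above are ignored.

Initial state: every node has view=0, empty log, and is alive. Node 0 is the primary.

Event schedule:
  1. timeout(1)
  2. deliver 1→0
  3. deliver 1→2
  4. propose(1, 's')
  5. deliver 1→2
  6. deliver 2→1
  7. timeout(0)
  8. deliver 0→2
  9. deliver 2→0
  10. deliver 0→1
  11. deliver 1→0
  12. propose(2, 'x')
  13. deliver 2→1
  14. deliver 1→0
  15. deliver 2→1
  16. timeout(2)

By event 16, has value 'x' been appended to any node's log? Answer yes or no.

after 1 — timeout(1): n1:prim/v1/[-]
after 2 — deliver 1→0: n0:back/v1/[-]
after 3 — deliver 1→2: n2:back/v1/[-]
after 4 — propose(1,'s'): ·
after 5 — deliver 1→2: n2:back/v1/[s]
after 6 — deliver 2→1: n1:prim/v1/[s]
after 7 — timeout(0): n0:back/v2/[-]
after 8 — deliver 0→2: n2:prim/v2/[s]
after 9 — deliver 2→0: ·
after 10 — deliver 0→1: n1:back/v2/[s]
after 11 — deliver 1→0: ·
after 12 — propose(2,'x'): ·
after 13 — deliver 2→1: n1:back/v2/[s,x]
after 14 — deliver 1→0: ·
after 15 — deliver 2→1: ·
after 16 — timeout(2): n2:back/v3/[s]

yes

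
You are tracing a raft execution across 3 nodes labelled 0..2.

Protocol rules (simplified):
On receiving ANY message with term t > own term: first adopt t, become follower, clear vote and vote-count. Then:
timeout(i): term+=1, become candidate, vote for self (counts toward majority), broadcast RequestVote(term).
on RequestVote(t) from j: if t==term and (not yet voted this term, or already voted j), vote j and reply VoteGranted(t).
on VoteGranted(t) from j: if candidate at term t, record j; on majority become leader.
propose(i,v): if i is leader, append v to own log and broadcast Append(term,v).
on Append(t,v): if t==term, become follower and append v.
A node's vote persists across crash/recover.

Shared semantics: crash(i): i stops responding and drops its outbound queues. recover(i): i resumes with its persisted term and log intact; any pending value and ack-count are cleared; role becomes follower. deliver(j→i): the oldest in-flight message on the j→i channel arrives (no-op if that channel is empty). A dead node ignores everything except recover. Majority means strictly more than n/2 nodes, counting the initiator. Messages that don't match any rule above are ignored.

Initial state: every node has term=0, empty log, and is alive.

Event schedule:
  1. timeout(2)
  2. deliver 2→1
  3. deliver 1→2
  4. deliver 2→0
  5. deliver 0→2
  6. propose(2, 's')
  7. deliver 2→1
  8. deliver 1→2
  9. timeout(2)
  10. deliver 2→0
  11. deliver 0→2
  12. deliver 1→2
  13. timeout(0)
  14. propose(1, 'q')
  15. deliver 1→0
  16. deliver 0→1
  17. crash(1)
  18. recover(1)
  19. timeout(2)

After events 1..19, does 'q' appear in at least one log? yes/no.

no

step 1 timeout(2): 2={cand,t=1,log=-}
step 2 deliver 2→1: 1={foll,t=1,log=-}
step 3 deliver 1→2: 2={lead,t=1,log=-}
step 4 deliver 2→0: 0={foll,t=1,log=-}
step 5 deliver 0→2: —
step 6 propose(2,'s'): 2={lead,t=1,log=s}
step 7 deliver 2→1: 1={foll,t=1,log=s}
step 8 deliver 1→2: —
step 9 timeout(2): 2={cand,t=2,log=s}
step 10 deliver 2→0: 0={foll,t=1,log=s}
step 11 deliver 0→2: —
step 12 deliver 1→2: —
step 13 timeout(0): 0={cand,t=2,log=s}
step 14 propose(1,'q'): —
step 15 deliver 1→0: —
step 16 deliver 0→1: 1={foll,t=2,log=s}
step 17 crash(1): 1={✗foll,t=2,log=s}
step 18 recover(1): 1={foll,t=2,log=s}
step 19 timeout(2): 2={cand,t=3,log=s}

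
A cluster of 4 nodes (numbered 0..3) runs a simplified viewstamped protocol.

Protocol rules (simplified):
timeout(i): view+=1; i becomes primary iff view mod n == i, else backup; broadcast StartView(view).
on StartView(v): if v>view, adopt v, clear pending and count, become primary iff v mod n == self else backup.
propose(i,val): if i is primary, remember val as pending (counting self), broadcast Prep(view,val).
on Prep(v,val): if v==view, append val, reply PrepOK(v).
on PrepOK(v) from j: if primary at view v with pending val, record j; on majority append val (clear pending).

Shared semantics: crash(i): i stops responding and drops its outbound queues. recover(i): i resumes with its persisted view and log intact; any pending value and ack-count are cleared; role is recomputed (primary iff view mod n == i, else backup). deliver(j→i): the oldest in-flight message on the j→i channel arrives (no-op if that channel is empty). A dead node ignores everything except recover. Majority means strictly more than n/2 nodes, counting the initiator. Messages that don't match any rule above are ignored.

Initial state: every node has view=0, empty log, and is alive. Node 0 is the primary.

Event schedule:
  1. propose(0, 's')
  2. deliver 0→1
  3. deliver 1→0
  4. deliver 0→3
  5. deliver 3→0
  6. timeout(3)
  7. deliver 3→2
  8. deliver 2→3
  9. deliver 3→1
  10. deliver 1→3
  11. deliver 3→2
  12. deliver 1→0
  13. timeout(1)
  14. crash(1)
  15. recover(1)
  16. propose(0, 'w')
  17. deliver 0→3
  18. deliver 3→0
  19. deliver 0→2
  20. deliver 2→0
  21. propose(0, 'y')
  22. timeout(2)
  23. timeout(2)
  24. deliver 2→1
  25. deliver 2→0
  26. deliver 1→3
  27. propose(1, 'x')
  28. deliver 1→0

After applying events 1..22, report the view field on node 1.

step 1 propose(0,'s'): —
step 2 deliver 0→1: 1={back,v=0,log=s}
step 3 deliver 1→0: —
step 4 deliver 0→3: 3={back,v=0,log=s}
step 5 deliver 3→0: 0={prim,v=0,log=s}
step 6 timeout(3): 3={back,v=1,log=s}
step 7 deliver 3→2: 2={back,v=1,log=-}
step 8 deliver 2→3: —
step 9 deliver 3→1: 1={prim,v=1,log=s}
step 10 deliver 1→3: —
step 11 deliver 3→2: —
step 12 deliver 1→0: —
step 13 timeout(1): 1={back,v=2,log=s}
step 14 crash(1): 1={✗back,v=2,log=s}
step 15 recover(1): 1={back,v=2,log=s}
step 16 propose(0,'w'): —
step 17 deliver 0→3: —
step 18 deliver 3→0: 0={back,v=1,log=s}
step 19 deliver 0→2: —
step 20 deliver 2→0: —
step 21 propose(0,'y'): —
step 22 timeout(2): 2={prim,v=2,log=-}

2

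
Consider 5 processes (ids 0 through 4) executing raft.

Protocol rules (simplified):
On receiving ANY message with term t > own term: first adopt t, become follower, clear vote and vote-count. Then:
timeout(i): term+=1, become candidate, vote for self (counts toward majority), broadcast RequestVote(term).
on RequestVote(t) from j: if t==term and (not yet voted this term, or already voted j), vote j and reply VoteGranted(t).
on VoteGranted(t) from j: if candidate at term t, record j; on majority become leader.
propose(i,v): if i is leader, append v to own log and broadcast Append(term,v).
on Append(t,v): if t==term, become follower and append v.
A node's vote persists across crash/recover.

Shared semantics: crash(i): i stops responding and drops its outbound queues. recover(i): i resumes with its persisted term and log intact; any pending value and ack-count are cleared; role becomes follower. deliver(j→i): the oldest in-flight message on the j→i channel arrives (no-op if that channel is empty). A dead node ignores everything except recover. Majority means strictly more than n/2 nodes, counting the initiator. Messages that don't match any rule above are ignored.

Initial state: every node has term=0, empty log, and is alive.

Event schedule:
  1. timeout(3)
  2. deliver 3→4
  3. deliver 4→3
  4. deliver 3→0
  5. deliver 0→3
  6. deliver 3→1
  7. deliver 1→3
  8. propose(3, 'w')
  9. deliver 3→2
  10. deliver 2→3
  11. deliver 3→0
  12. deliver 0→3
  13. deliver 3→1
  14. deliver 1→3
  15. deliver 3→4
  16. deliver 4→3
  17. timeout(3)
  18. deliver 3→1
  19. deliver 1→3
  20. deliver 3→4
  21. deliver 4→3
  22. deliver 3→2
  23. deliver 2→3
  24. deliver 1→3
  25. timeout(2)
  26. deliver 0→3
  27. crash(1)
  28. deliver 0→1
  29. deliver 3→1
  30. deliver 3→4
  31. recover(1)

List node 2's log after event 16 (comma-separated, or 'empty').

step 1 timeout(3): 3={cand,t=1,log=-}
step 2 deliver 3→4: 4={foll,t=1,log=-}
step 3 deliver 4→3: —
step 4 deliver 3→0: 0={foll,t=1,log=-}
step 5 deliver 0→3: 3={lead,t=1,log=-}
step 6 deliver 3→1: 1={foll,t=1,log=-}
step 7 deliver 1→3: —
step 8 propose(3,'w'): 3={lead,t=1,log=w}
step 9 deliver 3→2: 2={foll,t=1,log=-}
step 10 deliver 2→3: —
step 11 deliver 3→0: 0={foll,t=1,log=w}
step 12 deliver 0→3: —
step 13 deliver 3→1: 1={foll,t=1,log=w}
step 14 deliver 1→3: —
step 15 deliver 3→4: 4={foll,t=1,log=w}
step 16 deliver 4→3: —

empty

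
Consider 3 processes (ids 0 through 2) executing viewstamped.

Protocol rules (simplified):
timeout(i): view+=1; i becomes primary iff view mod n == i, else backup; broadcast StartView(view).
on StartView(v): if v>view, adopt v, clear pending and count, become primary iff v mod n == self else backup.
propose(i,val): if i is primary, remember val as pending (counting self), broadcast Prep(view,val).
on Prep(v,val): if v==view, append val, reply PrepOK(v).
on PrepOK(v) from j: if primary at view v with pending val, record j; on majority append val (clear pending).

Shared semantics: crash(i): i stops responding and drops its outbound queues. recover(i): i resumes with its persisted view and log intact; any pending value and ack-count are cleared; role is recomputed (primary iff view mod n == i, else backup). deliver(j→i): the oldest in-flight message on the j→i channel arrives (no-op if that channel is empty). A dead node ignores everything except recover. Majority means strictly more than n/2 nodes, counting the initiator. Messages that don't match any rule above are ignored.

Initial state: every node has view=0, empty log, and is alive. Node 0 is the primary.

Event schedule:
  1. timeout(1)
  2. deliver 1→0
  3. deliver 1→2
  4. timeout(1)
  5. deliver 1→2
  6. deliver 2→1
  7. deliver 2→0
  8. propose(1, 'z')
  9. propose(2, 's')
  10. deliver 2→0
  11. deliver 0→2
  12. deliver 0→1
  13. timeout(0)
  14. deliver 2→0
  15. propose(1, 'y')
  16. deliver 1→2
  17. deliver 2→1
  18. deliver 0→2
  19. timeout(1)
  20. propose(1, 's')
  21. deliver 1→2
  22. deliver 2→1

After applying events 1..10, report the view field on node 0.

1

step 1 timeout(1): 1={prim,v=1,log=-}
step 2 deliver 1→0: 0={back,v=1,log=-}
step 3 deliver 1→2: 2={back,v=1,log=-}
step 4 timeout(1): 1={back,v=2,log=-}
step 5 deliver 1→2: 2={prim,v=2,log=-}
step 6 deliver 2→1: —
step 7 deliver 2→0: —
step 8 propose(1,'z'): —
step 9 propose(2,'s'): —
step 10 deliver 2→0: —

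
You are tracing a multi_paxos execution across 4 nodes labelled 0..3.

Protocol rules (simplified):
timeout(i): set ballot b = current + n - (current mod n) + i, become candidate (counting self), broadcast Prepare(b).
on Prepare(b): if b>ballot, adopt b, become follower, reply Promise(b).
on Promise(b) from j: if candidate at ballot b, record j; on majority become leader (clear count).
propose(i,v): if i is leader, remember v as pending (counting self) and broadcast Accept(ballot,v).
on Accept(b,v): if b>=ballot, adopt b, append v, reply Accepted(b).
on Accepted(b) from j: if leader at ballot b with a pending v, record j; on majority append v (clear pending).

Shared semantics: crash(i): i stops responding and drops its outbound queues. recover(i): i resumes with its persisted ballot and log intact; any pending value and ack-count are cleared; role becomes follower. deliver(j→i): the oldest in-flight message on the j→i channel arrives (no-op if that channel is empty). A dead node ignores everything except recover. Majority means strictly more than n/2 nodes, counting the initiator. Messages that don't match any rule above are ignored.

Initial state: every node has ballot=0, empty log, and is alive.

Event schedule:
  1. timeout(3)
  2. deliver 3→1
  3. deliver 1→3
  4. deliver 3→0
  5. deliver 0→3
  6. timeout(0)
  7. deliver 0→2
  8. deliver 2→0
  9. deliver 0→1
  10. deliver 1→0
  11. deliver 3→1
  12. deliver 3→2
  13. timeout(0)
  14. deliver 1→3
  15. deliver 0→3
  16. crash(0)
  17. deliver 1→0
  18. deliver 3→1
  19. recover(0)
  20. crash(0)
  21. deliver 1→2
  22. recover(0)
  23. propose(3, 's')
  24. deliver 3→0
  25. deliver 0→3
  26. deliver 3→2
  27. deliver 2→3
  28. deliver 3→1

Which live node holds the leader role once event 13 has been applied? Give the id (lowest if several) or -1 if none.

3

1. timeout(3):  <3:cand b7 ->
2. deliver 3→1:  <1:foll b7 ->
3. deliver 1→3:  nop
4. deliver 3→0:  <0:foll b7 ->
5. deliver 0→3:  <3:lead b7 ->
6. timeout(0):  <0:cand b8 ->
7. deliver 0→2:  <2:foll b8 ->
8. deliver 2→0:  nop
9. deliver 0→1:  <1:foll b8 ->
10. deliver 1→0:  <0:lead b8 ->
11. deliver 3→1:  nop
12. deliver 3→2:  nop
13. timeout(0):  <0:cand b12 ->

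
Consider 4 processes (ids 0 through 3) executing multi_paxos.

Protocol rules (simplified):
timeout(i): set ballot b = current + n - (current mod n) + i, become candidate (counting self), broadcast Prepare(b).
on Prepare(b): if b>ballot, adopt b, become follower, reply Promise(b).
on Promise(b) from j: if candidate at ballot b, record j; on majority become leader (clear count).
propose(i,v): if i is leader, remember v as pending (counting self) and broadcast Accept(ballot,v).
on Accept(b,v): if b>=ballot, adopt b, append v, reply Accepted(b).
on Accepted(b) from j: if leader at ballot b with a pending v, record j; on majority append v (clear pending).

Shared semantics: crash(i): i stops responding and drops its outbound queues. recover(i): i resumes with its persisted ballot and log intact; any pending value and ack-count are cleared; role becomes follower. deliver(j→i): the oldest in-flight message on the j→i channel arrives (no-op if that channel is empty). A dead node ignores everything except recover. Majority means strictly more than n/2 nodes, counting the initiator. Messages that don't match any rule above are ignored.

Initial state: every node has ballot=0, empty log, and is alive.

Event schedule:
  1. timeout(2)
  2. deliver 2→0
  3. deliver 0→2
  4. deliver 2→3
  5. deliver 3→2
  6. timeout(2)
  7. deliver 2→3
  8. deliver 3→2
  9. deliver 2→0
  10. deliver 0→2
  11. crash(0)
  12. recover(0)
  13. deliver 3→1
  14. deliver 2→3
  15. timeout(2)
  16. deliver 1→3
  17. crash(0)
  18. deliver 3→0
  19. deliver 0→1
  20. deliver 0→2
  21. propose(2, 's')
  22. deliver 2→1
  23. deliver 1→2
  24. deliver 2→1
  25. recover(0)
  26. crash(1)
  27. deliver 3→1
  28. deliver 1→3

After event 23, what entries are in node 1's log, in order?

empty

e1 timeout(2): 2[cand,b=6,-]
e2 deliver 2→0: 0[foll,b=6,-]
e3 deliver 0→2: ·
e4 deliver 2→3: 3[foll,b=6,-]
e5 deliver 3→2: 2[lead,b=6,-]
e6 timeout(2): 2[cand,b=10,-]
e7 deliver 2→3: 3[foll,b=10,-]
e8 deliver 3→2: ·
e9 deliver 2→0: 0[foll,b=10,-]
e10 deliver 0→2: 2[lead,b=10,-]
e11 crash(0): 0[✗foll,b=10,-]
e12 recover(0): 0[foll,b=10,-]
e13 deliver 3→1: ·
e14 deliver 2→3: ·
e15 timeout(2): 2[cand,b=14,-]
e16 deliver 1→3: ·
e17 crash(0): 0[✗foll,b=10,-]
e18 deliver 3→0: ·
e19 deliver 0→1: ·
e20 deliver 0→2: ·
e21 propose(2,'s'): ·
e22 deliver 2→1: 1[foll,b=6,-]
e23 deliver 1→2: ·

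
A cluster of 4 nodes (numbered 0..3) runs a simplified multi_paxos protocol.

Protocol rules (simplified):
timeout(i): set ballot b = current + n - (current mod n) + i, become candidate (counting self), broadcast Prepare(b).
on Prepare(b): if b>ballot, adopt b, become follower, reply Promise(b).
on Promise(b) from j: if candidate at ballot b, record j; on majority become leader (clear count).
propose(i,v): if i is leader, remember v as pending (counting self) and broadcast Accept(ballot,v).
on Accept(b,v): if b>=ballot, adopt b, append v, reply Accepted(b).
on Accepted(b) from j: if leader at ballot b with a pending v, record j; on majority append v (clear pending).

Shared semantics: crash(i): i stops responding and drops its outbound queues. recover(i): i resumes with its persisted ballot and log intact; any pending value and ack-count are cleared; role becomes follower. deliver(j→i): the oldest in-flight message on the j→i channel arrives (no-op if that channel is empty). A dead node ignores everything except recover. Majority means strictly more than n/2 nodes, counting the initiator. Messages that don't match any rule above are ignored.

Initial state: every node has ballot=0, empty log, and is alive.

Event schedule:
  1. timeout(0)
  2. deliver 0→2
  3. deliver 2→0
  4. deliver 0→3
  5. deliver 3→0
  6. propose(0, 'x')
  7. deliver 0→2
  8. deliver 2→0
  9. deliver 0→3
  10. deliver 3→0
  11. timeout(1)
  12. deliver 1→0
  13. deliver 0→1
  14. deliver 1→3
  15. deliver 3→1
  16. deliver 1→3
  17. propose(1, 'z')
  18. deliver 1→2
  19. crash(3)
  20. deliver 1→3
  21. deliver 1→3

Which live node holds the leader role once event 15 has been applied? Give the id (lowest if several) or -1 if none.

-1

1. timeout(0):  <0:cand b4 ->
2. deliver 0→2:  <2:foll b4 ->
3. deliver 2→0:  nop
4. deliver 0→3:  <3:foll b4 ->
5. deliver 3→0:  <0:lead b4 ->
6. propose(0,'x'):  nop
7. deliver 0→2:  <2:foll b4 x>
8. deliver 2→0:  nop
9. deliver 0→3:  <3:foll b4 x>
10. deliver 3→0:  <0:lead b4 x>
11. timeout(1):  <1:cand b5 ->
12. deliver 1→0:  <0:foll b5 x>
13. deliver 0→1:  nop
14. deliver 1→3:  <3:foll b5 x>
15. deliver 3→1:  nop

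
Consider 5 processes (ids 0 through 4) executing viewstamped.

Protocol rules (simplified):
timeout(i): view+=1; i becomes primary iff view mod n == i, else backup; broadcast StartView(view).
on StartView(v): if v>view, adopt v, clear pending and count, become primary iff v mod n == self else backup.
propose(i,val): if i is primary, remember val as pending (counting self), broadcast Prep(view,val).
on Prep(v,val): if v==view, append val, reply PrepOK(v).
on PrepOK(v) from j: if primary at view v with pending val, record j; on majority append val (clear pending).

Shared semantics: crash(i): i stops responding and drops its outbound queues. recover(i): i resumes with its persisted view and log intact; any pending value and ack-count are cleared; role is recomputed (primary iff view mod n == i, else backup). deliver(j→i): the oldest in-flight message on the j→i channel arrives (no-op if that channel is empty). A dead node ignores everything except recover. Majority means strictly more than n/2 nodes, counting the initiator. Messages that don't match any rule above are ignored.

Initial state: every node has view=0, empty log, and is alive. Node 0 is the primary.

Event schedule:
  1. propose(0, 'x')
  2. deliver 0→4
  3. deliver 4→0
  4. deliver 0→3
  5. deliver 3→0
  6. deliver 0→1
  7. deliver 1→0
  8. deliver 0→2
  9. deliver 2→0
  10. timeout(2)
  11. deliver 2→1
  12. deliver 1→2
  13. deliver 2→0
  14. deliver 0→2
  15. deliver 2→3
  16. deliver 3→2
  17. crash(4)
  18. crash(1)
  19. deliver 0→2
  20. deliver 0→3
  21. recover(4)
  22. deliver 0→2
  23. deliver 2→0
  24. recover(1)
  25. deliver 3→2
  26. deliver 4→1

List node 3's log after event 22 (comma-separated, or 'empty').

1. propose(0,'x'):  nop
2. deliver 0→4:  <4:back v0 x>
3. deliver 4→0:  nop
4. deliver 0→3:  <3:back v0 x>
5. deliver 3→0:  <0:prim v0 x>
6. deliver 0→1:  <1:back v0 x>
7. deliver 1→0:  nop
8. deliver 0→2:  <2:back v0 x>
9. deliver 2→0:  nop
10. timeout(2):  <2:back v1 x>
11. deliver 2→1:  <1:prim v1 x>
12. deliver 1→2:  nop
13. deliver 2→0:  <0:back v1 x>
14. deliver 0→2:  nop
15. deliver 2→3:  <3:back v1 x>
16. deliver 3→2:  nop
17. crash(4):  <4:✗back v0 x>
18. crash(1):  <1:✗prim v1 x>
19. deliver 0→2:  nop
20. deliver 0→3:  nop
21. recover(4):  <4:back v0 x>
22. deliver 0→2:  nop

x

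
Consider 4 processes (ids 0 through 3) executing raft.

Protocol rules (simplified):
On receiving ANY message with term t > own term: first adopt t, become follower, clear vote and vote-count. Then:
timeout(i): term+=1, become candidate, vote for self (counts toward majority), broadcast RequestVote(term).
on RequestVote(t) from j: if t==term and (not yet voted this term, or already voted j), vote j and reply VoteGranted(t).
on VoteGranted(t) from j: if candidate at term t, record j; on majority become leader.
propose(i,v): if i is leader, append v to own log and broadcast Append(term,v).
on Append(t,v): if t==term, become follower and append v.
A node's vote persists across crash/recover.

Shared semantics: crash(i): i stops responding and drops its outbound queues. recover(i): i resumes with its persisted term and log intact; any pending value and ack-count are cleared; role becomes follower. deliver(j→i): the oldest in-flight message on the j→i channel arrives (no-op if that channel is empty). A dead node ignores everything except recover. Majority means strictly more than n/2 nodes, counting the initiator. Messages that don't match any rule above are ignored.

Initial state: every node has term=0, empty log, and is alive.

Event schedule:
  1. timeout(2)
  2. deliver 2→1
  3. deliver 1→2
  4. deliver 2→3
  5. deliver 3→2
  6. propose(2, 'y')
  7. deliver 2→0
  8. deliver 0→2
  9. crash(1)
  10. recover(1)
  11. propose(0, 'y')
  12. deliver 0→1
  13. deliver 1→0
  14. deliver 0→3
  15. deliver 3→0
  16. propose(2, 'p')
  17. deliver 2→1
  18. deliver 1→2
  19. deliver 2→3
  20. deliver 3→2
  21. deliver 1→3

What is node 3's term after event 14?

1

e1 timeout(2): 2[cand,t=1,-]
e2 deliver 2→1: 1[foll,t=1,-]
e3 deliver 1→2: ·
e4 deliver 2→3: 3[foll,t=1,-]
e5 deliver 3→2: 2[lead,t=1,-]
e6 propose(2,'y'): 2[lead,t=1,y]
e7 deliver 2→0: 0[foll,t=1,-]
e8 deliver 0→2: ·
e9 crash(1): 1[✗foll,t=1,-]
e10 recover(1): 1[foll,t=1,-]
e11 propose(0,'y'): ·
e12 deliver 0→1: ·
e13 deliver 1→0: ·
e14 deliver 0→3: ·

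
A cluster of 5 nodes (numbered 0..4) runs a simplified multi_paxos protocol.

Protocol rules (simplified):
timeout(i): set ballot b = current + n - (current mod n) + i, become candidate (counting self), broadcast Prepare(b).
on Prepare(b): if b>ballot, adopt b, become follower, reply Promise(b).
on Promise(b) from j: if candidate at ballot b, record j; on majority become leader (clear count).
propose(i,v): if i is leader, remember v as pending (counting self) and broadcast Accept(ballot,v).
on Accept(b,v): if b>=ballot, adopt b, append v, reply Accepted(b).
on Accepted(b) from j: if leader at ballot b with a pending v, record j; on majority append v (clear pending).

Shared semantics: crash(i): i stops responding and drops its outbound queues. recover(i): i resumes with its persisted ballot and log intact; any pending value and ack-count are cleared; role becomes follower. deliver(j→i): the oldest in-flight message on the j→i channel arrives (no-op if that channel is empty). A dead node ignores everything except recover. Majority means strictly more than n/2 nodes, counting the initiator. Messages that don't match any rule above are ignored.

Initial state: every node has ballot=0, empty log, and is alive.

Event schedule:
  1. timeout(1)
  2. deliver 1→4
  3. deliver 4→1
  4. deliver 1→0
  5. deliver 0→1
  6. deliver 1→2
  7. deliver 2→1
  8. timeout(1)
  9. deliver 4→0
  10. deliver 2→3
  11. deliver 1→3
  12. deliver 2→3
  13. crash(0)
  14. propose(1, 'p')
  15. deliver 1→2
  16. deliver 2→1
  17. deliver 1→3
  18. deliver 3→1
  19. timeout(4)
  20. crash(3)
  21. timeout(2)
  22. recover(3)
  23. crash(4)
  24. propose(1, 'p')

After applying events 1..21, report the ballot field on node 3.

after 1 — timeout(1): n1:cand/b6/[-]
after 2 — deliver 1→4: n4:foll/b6/[-]
after 3 — deliver 4→1: ·
after 4 — deliver 1→0: n0:foll/b6/[-]
after 5 — deliver 0→1: n1:lead/b6/[-]
after 6 — deliver 1→2: n2:foll/b6/[-]
after 7 — deliver 2→1: ·
after 8 — timeout(1): n1:cand/b11/[-]
after 9 — deliver 4→0: ·
after 10 — deliver 2→3: ·
after 11 — deliver 1→3: n3:foll/b6/[-]
after 12 — deliver 2→3: ·
after 13 — crash(0): n0:✗foll/b6/[-]
after 14 — propose(1,'p'): ·
after 15 — deliver 1→2: n2:foll/b11/[-]
after 16 — deliver 2→1: ·
after 17 — deliver 1→3: n3:foll/b11/[-]
after 18 — deliver 3→1: ·
after 19 — timeout(4): n4:cand/b14/[-]
after 20 — crash(3): n3:✗foll/b11/[-]
after 21 — timeout(2): n2:cand/b17/[-]

11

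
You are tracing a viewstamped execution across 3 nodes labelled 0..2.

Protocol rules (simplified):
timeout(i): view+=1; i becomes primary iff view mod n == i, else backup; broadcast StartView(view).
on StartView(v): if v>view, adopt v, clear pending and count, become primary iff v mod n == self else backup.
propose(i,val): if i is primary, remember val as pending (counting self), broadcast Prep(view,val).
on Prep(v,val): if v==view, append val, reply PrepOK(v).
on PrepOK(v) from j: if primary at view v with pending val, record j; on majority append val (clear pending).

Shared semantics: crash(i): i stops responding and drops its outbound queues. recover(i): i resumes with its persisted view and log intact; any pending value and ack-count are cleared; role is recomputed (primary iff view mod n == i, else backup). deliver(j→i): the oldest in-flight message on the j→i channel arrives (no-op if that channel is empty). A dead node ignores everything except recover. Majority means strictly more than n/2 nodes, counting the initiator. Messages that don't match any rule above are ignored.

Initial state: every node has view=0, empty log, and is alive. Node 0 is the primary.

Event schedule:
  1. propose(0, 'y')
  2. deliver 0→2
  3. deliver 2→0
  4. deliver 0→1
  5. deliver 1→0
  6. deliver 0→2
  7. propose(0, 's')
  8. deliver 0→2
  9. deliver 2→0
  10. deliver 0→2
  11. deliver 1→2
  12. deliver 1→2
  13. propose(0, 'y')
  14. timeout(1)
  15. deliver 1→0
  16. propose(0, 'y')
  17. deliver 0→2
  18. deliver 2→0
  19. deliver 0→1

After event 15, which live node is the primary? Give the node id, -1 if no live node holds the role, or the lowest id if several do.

1. propose(0,'y'):  nop
2. deliver 0→2:  <2:back v0 y>
3. deliver 2→0:  <0:prim v0 y>
4. deliver 0→1:  <1:back v0 y>
5. deliver 1→0:  nop
6. deliver 0→2:  nop
7. propose(0,'s'):  nop
8. deliver 0→2:  <2:back v0 y,s>
9. deliver 2→0:  <0:prim v0 y,s>
10. deliver 0→2:  nop
11. deliver 1→2:  nop
12. deliver 1→2:  nop
13. propose(0,'y'):  nop
14. timeout(1):  <1:prim v1 y>
15. deliver 1→0:  <0:back v1 y,s>

1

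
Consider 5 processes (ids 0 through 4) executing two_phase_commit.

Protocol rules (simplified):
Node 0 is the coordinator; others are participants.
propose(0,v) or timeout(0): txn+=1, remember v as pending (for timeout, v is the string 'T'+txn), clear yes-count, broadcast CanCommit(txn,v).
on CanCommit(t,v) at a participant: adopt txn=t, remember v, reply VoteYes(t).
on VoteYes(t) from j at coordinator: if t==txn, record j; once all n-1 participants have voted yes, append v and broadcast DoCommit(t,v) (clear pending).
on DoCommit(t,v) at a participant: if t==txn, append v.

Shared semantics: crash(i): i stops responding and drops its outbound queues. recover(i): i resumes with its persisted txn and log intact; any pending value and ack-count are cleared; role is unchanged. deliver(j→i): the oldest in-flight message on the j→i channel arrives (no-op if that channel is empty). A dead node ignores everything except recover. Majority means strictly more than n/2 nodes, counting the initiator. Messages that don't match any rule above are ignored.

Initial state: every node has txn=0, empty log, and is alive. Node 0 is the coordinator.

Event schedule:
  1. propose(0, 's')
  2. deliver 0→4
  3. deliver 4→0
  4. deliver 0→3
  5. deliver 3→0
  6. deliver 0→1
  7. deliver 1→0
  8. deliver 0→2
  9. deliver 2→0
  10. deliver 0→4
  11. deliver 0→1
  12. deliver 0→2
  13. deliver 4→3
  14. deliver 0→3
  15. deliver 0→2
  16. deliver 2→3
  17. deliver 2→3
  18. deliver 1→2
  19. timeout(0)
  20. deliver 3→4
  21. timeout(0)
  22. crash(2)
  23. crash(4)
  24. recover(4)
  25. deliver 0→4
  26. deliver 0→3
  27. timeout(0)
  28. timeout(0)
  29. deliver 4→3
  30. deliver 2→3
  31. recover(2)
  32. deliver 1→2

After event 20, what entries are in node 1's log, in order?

s

e1 propose(0,'s'): 0[coor,t=1,-]
e2 deliver 0→4: 4[part,t=1,-]
e3 deliver 4→0: ·
e4 deliver 0→3: 3[part,t=1,-]
e5 deliver 3→0: ·
e6 deliver 0→1: 1[part,t=1,-]
e7 deliver 1→0: ·
e8 deliver 0→2: 2[part,t=1,-]
e9 deliver 2→0: 0[coor,t=1,s]
e10 deliver 0→4: 4[part,t=1,s]
e11 deliver 0→1: 1[part,t=1,s]
e12 deliver 0→2: 2[part,t=1,s]
e13 deliver 4→3: ·
e14 deliver 0→3: 3[part,t=1,s]
e15 deliver 0→2: ·
e16 deliver 2→3: ·
e17 deliver 2→3: ·
e18 deliver 1→2: ·
e19 timeout(0): 0[coor,t=2,s]
e20 deliver 3→4: ·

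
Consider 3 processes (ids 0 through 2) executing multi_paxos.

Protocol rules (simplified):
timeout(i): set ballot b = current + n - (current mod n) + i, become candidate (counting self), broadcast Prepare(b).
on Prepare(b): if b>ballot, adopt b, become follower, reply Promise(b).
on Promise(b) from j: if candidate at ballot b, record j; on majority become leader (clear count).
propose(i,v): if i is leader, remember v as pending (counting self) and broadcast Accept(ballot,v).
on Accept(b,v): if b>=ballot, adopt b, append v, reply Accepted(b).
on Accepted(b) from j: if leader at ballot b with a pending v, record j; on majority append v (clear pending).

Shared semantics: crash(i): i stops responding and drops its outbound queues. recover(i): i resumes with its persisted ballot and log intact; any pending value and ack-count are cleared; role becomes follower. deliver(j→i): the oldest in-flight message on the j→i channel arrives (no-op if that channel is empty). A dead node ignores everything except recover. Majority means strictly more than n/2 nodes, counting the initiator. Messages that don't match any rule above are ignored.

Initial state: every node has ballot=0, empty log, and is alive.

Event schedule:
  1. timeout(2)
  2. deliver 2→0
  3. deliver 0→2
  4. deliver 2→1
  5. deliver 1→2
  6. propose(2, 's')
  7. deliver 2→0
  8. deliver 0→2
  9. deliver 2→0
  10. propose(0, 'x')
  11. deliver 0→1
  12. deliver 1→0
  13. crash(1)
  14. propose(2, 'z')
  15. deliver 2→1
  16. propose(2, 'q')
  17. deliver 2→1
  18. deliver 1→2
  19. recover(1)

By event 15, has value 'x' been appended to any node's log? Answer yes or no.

no

step 1 timeout(2): 2={cand,b=5,log=-}
step 2 deliver 2→0: 0={foll,b=5,log=-}
step 3 deliver 0→2: 2={lead,b=5,log=-}
step 4 deliver 2→1: 1={foll,b=5,log=-}
step 5 deliver 1→2: —
step 6 propose(2,'s'): —
step 7 deliver 2→0: 0={foll,b=5,log=s}
step 8 deliver 0→2: 2={lead,b=5,log=s}
step 9 deliver 2→0: —
step 10 propose(0,'x'): —
step 11 deliver 0→1: —
step 12 deliver 1→0: —
step 13 crash(1): 1={✗foll,b=5,log=-}
step 14 propose(2,'z'): —
step 15 deliver 2→1: —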